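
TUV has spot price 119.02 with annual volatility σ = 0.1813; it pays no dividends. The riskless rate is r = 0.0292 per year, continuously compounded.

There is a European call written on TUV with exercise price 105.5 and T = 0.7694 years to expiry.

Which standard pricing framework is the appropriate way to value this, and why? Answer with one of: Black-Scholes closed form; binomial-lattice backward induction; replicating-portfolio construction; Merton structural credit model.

framework: Black-Scholes closed form

Key observation: a European claim on TUV (strike 105.5) — a lognormal (GBM) underlying with constant rate and volatility — has an exact closed-form value; no lattice or capital structure is involved.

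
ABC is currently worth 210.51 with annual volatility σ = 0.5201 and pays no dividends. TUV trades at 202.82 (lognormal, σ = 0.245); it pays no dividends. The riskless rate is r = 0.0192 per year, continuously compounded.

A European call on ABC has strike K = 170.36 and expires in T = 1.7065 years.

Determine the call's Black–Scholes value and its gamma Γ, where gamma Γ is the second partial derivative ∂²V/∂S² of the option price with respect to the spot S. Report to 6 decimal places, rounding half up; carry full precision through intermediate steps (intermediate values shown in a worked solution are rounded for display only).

price = 75.786577
Γ = 0.002184

σ√T = 0.5201·√1.7065 = 0.679423
d₁ = (ln(S/K) + (r+σ²/2)T) / (σ√T) = (ln(210.51/170.36) + (0.0192+0.5201²/2)·1.7065) / 0.679423 = (0.211619 + 0.263572) / 0.679423 = 0.699405
d₂ = d₁ − σ√T = 0.699405 − 0.679423 = 0.019983
e^{−rT} = 0.967766
N(d₁) = 0.757851,  N(d₂) = 0.507971
Call price V = S·N(d₁) − K·e^{−rT}·N(d₂) = 159.535121 − 83.748544 = 75.786577
φ(d₁) = (1/√(2π))·e^{−d₁²/2} = 0.312384
Γ = φ(d₁) / (S·σ·√T) = 0.002184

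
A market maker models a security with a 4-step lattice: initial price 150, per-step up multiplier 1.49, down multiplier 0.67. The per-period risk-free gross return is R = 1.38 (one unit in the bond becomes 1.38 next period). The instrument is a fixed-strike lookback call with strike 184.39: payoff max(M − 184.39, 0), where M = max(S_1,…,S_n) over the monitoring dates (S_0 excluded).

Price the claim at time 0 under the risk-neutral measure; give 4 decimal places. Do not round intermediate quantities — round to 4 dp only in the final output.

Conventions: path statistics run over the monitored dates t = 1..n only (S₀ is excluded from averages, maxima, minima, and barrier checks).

Set p* = 0.8659 (from d < R < u); the path-dependent value is the discounted p*-expectation over all price paths.
Enumerate all 2^4 = 16 price paths (U = up ×1.49, D = down ×0.67); each path with k up-moves has probability p*^k·(1−p*)^(4−k).
DDDD: M=100.5000, payoff=0.0000, prob=0.000324
UDDD: M=223.5000, payoff=39.1100, prob=0.002090
DUDD: M=149.7450, payoff=0.0000, prob=0.002090
UUDD: M=333.0150, payoff=148.6250, prob=0.013491
DDUD: M=100.5000, payoff=0.0000, prob=0.002090
UDUD: M=223.5000, payoff=39.1100, prob=0.013491
DUUD: M=223.1200, payoff=38.7300, prob=0.013491
UUUD: M=496.1923, payoff=311.8023, prob=0.087079
DDDU: M=100.5000, payoff=0.0000, prob=0.002090
UDDU: M=223.5000, payoff=39.1100, prob=0.013491
DUDU: M=149.7450, payoff=0.0000, prob=0.013491
UUDU: M=333.0150, payoff=148.6250, prob=0.087079
DDUU: M=149.4904, payoff=0.0000, prob=0.013491
UDUU: M=332.4489, payoff=148.0589, prob=0.087079
DUUU: M=332.4489, payoff=148.0589, prob=0.087079
UUUU: M=739.3266, payoff=554.9366, prob=0.562054
Price = Σ prob·payoff / R^4 = 381.447958 / 3.626739 = 105.1766

price = 105.1766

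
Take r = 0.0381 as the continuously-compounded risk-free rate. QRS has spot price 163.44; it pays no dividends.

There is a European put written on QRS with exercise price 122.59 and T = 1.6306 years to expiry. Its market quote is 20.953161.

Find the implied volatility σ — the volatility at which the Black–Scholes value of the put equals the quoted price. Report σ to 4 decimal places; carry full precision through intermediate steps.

At σ = 0.5915 the Black–Scholes value reproduces the quote:
σ√T = 0.5915·√1.6306 = 0.755316
d₁ = (ln(S/K) + (r+σ²/2)T) / (σ√T) = (ln(163.44/122.59) + (0.0381+0.5915²/2)·1.6306) / 0.755316 = (0.287600 + 0.347377) / 0.755316 = 0.840678
d₂ = d₁ − σ√T = 0.840678 − 0.755316 = 0.085362
e^{−rT} = 0.939765
N(−d₁) = 0.200264,  N(−d₂) = 0.465987
V = K·e^{−rT}·N(−d₂) − S·N(−d₁) = 53.684340 − 32.731178 = 20.953161 (equal to the quote); since ∂V/∂σ > 0 for all σ, the implied volatility is unique

sigma = 0.5915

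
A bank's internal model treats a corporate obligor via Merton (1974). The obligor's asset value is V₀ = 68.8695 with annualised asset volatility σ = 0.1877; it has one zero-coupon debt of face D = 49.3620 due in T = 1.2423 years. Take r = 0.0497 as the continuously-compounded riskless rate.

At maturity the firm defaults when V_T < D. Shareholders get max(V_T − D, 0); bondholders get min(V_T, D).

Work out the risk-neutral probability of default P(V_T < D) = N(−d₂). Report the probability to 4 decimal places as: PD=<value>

Work the structural quantities from V₀ = 68.8695 against face 49.3620:
d₁ = [ln(V₀/D) + (r + σ²/2)T] / (σ√T)
   = [ln(68.8695/49.3620) + (0.0497 + 0.5·0.1877²)·1.2423] / (0.1877·√1.2423)
   = [0.333033 + 0.083626] / 0.209208 = 1.991604
d₂ = d₁ − σ√T = 1.991604 − 0.209208 = 1.782396
risk-neutral PD = N(−d₂) = N(-1.782396) = 0.037342

PD=0.0373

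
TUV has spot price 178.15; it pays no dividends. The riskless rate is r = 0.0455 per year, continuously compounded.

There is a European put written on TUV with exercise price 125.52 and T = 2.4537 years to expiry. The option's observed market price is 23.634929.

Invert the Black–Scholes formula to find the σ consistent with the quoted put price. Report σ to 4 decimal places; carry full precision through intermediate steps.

At σ = 0.5776 the Black–Scholes value reproduces the quote:
σ√T = 0.5776·√2.4537 = 0.904769
d₁ = (ln(S/K) + (r+σ²/2)T) / (σ√T) = (ln(178.15/125.52) + (0.0455+0.5776²/2)·2.4537) / 0.904769 = (0.350161 + 0.520947) / 0.904769 = 0.962796
d₂ = d₁ − σ√T = 0.962796 − 0.904769 = 0.058026
e^{−rT} = 0.894363
N(−d₁) = 0.167825,  N(−d₂) = 0.476864
V = K·e^{−rT}·N(−d₂) − S·N(−d₁) = 53.532964 − 29.898035 = 23.634929 (the quoted price), and the Black–Scholes price is strictly increasing in σ, so σ is unique

sigma = 0.5776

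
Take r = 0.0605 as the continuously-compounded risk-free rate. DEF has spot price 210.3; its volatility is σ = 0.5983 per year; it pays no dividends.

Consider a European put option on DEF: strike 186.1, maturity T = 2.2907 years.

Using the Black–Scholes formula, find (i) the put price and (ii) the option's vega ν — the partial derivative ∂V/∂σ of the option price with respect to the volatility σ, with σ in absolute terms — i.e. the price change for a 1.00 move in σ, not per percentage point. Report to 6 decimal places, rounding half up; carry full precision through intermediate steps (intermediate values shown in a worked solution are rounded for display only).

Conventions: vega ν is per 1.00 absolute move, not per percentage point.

price = 43.363196
ν = 96.507573

σ√T = 0.5983·√2.2907 = 0.905531
d₁ = (ln(S/K) + (r+σ²/2)T) / (σ√T) = (ln(210.3/186.1) + (0.0605+0.5983²/2)·2.2907) / 0.905531 = (0.122251 + 0.548580) / 0.905531 = 0.740815
d₂ = d₁ − σ√T = 0.740815 − 0.905531 = -0.164715
e^{−rT} = 0.870587
N(−d₁) = 0.229403,  N(−d₂) = 0.565416
Put price V = K·e^{−rT}·N(−d₂) − S·N(−d₁) = 91.606575 − 48.243380 = 43.363196
φ(d₁) = (1/√(2π))·e^{−d₁²/2} = 0.303206
ν = S·φ(d₁)·√T = 96.507573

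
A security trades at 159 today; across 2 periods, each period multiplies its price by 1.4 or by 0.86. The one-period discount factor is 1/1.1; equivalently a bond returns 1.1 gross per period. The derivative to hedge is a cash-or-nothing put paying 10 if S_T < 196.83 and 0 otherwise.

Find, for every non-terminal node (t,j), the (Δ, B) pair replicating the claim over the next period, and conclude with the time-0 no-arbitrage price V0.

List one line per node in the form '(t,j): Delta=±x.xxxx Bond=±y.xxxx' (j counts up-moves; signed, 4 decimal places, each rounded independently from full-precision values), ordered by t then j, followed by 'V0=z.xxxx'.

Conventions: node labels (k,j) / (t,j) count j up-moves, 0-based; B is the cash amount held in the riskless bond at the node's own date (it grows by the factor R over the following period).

(0,0): Delta=-0.0471 Bond=14.1142
(1,0): Delta=0.0000 Bond=9.0909
(1,1): Delta=-0.0832 Bond=23.5690
V0=6.6320

Under the risk-neutral measure, an up-move has probability p* = (R−d)/(u−d) = 0.4444 and values discount at R = 1.1.
At maturity the claim pays: V(2,0)=10.0000, V(2,1)=10.0000, V(2,2)=0.0000
  t=1,j=0: stock 136.7400 → up 191.4360 (V=10.0000), down 117.5964 (V=10.0000). Price 9.0909; hedge Δ=0.0000, bond B=9.0909.
  t=1,j=1: stock 222.6000 → up 311.6400 (V=0.0000), down 191.4360 (V=10.0000). Price 5.0505; hedge Δ=-0.0832, bond B=23.5690.
  t=0,j=0: stock 159.0000 → up 222.6000 (V=5.0505), down 136.7400 (V=9.0909). Price 6.6320; hedge Δ=-0.0471, bond B=14.1142.
As a check, the time-0 holding Δ(0,0)·S0 + B(0,0) comes to 6.6320 — exactly V0.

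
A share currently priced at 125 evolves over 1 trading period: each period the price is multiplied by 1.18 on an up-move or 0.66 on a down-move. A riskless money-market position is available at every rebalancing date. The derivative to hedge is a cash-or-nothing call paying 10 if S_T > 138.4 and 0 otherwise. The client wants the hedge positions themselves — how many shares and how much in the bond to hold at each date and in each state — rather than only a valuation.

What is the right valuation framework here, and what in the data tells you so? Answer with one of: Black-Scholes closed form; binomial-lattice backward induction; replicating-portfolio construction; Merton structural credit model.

Key observation: since the answer must list Δ and B at each node of the 1.18/0.66 lattice on 125, the replicating-portfolio method — solving the two-state system at every node — is the one that applies.

framework: replicating-portfolio construction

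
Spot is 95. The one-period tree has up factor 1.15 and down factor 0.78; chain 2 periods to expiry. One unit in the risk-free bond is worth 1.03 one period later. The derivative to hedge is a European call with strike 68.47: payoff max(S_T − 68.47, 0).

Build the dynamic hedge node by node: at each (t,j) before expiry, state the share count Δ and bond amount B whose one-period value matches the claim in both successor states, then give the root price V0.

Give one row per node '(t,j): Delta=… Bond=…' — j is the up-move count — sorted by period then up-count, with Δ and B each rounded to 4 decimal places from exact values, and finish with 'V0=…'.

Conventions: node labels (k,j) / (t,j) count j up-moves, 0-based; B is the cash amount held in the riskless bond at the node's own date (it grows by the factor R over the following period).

(0,0): Delta=0.9044 Bond=-54.3993
(1,0): Delta=0.6108 Bond=-34.2721
(1,1): Delta=1.0000 Bond=-66.4757
V0=31.5186

No-arbitrage ⇒ martingale measure with p* = (R−d)/(u−d) = 0.6757.
Terminal payoffs: V(2,0)=0.0000, V(2,1)=16.7450, V(2,2)=57.1675
Node (1,0) S=74.1000: V=(p*·16.7450+(1−p*)·0.0000)/1.03=10.9846; Δ=(16.7450−0.0000)/(85.2150−57.7980)=0.6108; B=V−Δ·S=-34.2721
Node (1,1) S=109.2500: V=(p*·57.1675+(1−p*)·16.7450)/1.03=42.7743; Δ=(57.1675−16.7450)/(125.6375−85.2150)=1.0000; B=V−Δ·S=-66.4757
Node (0,0) S=95.0000: V=(p*·42.7743+(1−p*)·10.9846)/1.03=31.5186; Δ=(42.7743−10.9846)/(109.2500−74.1000)=0.9044; B=V−Δ·S=-54.3993
As a check, the time-0 holding Δ(0,0)·S0 + B(0,0) comes to 31.5186 — exactly V0.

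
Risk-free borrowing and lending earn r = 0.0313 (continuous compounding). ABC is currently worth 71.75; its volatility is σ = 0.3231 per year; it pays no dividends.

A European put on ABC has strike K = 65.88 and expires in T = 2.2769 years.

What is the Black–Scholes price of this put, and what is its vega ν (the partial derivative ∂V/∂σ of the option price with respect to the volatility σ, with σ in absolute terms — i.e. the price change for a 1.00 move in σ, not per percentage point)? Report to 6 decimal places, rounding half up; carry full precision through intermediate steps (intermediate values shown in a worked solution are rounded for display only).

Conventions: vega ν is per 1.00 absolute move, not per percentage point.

price = 8.257086
ν = 36.819791

σ√T = 0.3231·√2.2769 = 0.487539
d₁ = (ln(S/K) + (r+σ²/2)T) / (σ√T) = (ln(71.75/65.88) + (0.0313+0.3231²/2)·2.2769) / 0.487539 = (0.085353 + 0.190114) / 0.487539 = 0.565016
d₂ = d₁ − σ√T = 0.565016 − 0.487539 = 0.077477
e^{−rT} = 0.931213
N(−d₁) = 0.286032,  N(−d₂) = 0.469122
Put price V = K·e^{−rT}·N(−d₂) − S·N(−d₁) = 28.779854 − 20.522768 = 8.257086
φ(d₁) = (1/√(2π))·e^{−d₁²/2} = 0.340085
ν = S·φ(d₁)·√T = 36.819791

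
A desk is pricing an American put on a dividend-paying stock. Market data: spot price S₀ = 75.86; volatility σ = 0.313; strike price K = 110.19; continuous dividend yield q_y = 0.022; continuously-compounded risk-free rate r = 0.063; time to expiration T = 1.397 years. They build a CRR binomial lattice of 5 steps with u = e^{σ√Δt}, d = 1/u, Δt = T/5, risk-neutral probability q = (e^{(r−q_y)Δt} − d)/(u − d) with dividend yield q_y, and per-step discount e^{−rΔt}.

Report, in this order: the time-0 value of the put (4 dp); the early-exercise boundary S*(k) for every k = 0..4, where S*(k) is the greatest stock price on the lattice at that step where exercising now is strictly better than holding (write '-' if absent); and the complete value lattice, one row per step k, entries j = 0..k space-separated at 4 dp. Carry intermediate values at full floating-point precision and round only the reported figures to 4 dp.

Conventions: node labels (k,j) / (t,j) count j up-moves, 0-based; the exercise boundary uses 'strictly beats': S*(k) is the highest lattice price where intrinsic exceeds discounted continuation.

Δt=0.27940, u=1.17992, d=0.84752, q=0.49339, disc=e^(-rΔt)=0.98255
k=5 terminal: V=max(K-S,0) → 77.0196 64.0098 45.8975 20.6813 0.0000 0.0000
k=4: j=0 S=39.1384 intr=71.0516 cont=69.3688 V=71.0516[EX]; j=1 S=54.4889 intr=55.7011 cont=54.1124 V=55.7011[EX]; j=2 S=75.8600 intr=34.3300 cont=32.8723 V=34.3300[EX]; j=3 S=105.6131 intr=4.5769 cont=10.2945 V=10.2945[hold]; j=4 S=147.0357 intr=0.0000 cont=0.0000 V=0.0000[hold]  S*(4)=75.8600
k=3: j=0 S=46.1802 intr=64.0098 cont=62.3702 V=64.0098[EX]; j=1 S=64.2925 intr=45.8975 cont=44.3689 V=45.8975[EX]; j=2 S=89.5087 intr=20.6813 cont=22.0790 V=22.0790[hold]; j=3 S=124.6150 intr=0.0000 cont=5.1243 V=5.1243[hold]  S*(3)=64.2925
k=2: j=0 S=54.4889 intr=55.7011 cont=54.1124 V=55.7011[EX]; j=1 S=75.8600 intr=34.3300 cont=33.5498 V=34.3300[EX]; j=2 S=105.6131 intr=4.5769 cont=13.4744 V=13.4744[hold]  S*(2)=75.8600
k=1: j=0 S=64.2925 intr=45.8975 cont=44.3689 V=45.8975[EX]; j=1 S=89.5087 intr=20.6813 cont=23.6205 V=23.6205[hold]  S*(1)=64.2925
k=0: j=0 S=75.8600 intr=34.3300 cont=34.2971 V=34.3300[EX]  S*(0)=75.8600

price = 34.3300
boundary = 75.8600 64.2925 75.8600 64.2925 75.8600
tree:
34.3300
45.8975 23.6205
55.7011 34.3300 13.4744
64.0098 45.8975 22.0790 5.1243
71.0516 55.7011 34.3300 10.2945 0.0000
77.0196 64.0098 45.8975 20.6813 0.0000 0.0000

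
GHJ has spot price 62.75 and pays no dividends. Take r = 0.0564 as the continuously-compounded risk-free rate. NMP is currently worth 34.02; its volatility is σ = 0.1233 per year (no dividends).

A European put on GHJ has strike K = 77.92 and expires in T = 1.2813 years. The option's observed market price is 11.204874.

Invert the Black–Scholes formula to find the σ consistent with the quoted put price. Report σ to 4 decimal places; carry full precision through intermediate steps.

At σ = 0.1597 the Black–Scholes value reproduces the quote:
σ√T = 0.1597·√1.2813 = 0.180772
d₁ = (ln(S/K) + (r+σ²/2)T) / (σ√T) = (ln(62.75/77.92) + (0.0564+0.1597²/2)·1.2813) / 0.180772 = (-0.216524 + 0.088605) / 0.180772 = -0.707631
d₂ = d₁ − σ√T = -0.707631 − 0.180772 = -0.888402
e^{−rT} = 0.930284
N(−d₁) = 0.760413,  N(−d₂) = 0.812838
V = K·e^{−rT}·N(−d₂) − S·N(−d₁) = 58.920770 − 47.715896 = 11.204874 (the observed quote) — the price is monotone increasing in volatility, hence this σ is the only solution

sigma = 0.1597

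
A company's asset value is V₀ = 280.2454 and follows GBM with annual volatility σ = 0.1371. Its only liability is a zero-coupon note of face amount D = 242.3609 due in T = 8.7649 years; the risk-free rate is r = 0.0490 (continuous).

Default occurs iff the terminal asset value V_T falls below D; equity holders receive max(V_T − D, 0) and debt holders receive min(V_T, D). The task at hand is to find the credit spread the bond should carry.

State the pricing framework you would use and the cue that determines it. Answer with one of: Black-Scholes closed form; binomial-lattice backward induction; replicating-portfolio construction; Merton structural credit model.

framework: Merton structural credit model

Key observation: a levered firm with one bullet debt due at 8.7649 years is the canonical structural-credit setup: equity is a call on the firm's assets struck at the face value.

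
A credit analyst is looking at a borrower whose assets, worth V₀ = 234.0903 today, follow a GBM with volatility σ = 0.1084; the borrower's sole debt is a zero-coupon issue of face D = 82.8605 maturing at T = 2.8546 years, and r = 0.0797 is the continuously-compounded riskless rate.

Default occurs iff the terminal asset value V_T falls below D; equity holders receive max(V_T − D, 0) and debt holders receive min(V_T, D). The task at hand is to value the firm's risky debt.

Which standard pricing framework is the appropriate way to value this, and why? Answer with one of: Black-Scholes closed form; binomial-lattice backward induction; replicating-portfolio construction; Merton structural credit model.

Key observation: the data describe a firm's assets (V₀ = 234.0903, GBM) and a single zero-coupon debt of face 82.8605, so credit quantities follow from equity-as-call in the structural model.

framework: Merton structural credit model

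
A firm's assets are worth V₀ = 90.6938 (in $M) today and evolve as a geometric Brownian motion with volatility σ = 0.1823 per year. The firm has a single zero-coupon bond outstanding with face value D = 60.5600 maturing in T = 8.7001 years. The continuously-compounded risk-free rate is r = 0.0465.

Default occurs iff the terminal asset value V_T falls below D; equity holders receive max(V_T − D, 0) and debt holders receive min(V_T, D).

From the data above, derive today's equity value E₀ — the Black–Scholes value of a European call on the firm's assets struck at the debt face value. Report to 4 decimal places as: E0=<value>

E0=51.2059

Work the structural quantities from V₀ = 90.6938 against face 60.5600:
d₁ = [ln(V₀/D) + (r + σ²/2)T] / (σ√T)
   = [ln(90.6938/60.5600) + (0.0465 + 0.5·0.1823²)·8.7001] / (0.1823·√8.7001)
   = [0.403854 + 0.549121] / 0.537711 = 1.772283
d₂ = d₁ − σ√T = 1.772283 − 0.537711 = 1.234572
N(d₁) = 0.961826,  N(d₂) = 0.891505,  e^(−rT) = 0.667274
E₀ = V₀·N(d₁) − D·e^(−rT)·N(d₂)
   = 90.6938·0.961826 − 60.5600·0.667274·0.891505 = 51.205855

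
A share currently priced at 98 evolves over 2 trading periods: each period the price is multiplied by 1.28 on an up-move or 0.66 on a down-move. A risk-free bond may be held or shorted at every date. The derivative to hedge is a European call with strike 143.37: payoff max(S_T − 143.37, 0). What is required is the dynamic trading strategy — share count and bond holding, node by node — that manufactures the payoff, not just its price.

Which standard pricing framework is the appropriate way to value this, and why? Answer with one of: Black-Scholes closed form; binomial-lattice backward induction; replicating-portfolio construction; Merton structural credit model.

Key observation: the mandate to exhibit the hedge at every date and state singles out the replicating-portfolio construction on the 2-period tree with factors 1.28 and 0.66 from 98.

framework: replicating-portfolio construction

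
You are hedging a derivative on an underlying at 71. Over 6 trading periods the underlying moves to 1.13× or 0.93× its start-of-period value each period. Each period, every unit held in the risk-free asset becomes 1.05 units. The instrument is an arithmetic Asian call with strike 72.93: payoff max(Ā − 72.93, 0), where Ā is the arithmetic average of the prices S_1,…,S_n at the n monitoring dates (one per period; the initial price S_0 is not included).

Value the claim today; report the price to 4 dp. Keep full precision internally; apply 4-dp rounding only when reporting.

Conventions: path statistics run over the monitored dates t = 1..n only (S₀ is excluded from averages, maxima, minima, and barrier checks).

Under the martingale measure an up-move has probability p* = 0.6000; value the claim as the probability-weighted average of per-path payoffs, discounted 6 periods at R = 1.05.
Enumerate all 2^6 = 64 price paths (U = up ×1.13, D = down ×0.93); each path with k up-moves has probability p*^k·(1−p*)^(6−k).
DDDDDD: Ā=55.4982, payoff=0.0000, prob=0.004096
UDDDDD: Ā=67.4333, payoff=0.0000, prob=0.006144
DUDDDD: Ā=65.0666, payoff=0.0000, prob=0.006144
UUDDDD: Ā=79.0594, payoff=6.1294, prob=0.009216
DDUDDD: Ā=62.8656, payoff=0.0000, prob=0.006144
UDUDDD: Ā=76.3851, payoff=3.4551, prob=0.009216
DUUDDD: Ā=74.0184, payoff=1.0884, prob=0.009216
UUUDDD: Ā=89.9364, payoff=17.0064, prob=0.013824
DDDUDD: Ā=60.8187, payoff=0.0000, prob=0.006144
UDDUDD: Ā=73.8980, payoff=0.9680, prob=0.009216
DUDUDD: Ā=71.5313, payoff=0.0000, prob=0.009216
UUDUDD: Ā=86.9144, payoff=13.9844, prob=0.013824
DDUUDD: Ā=69.3303, payoff=0.0000, prob=0.009216
UDUUDD: Ā=84.2400, payoff=11.3100, prob=0.013824
DUUUDD: Ā=81.8734, payoff=8.9434, prob=0.013824
UUUUDD: Ā=99.4806, payoff=26.5506, prob=0.020736
DDDDUD: Ā=58.9150, payoff=0.0000, prob=0.006144
UDDDUD: Ā=71.5849, payoff=0.0000, prob=0.009216
DUDDUD: Ā=69.2183, payoff=0.0000, prob=0.009216
UUDDUD: Ā=84.1039, payoff=11.1739, prob=0.013824
DDUDUD: Ā=67.0173, payoff=0.0000, prob=0.009216
UDUDUD: Ā=81.4296, payoff=8.4996, prob=0.013824
DUUDUD: Ā=79.0629, payoff=6.1329, prob=0.013824
UUUDUD: Ā=96.0657, payoff=23.1357, prob=0.020736
DDDUUD: Ā=64.9703, payoff=0.0000, prob=0.009216
UDDUUD: Ā=78.9425, payoff=6.0125, prob=0.013824
DUDUUD: Ā=76.5758, payoff=3.6458, prob=0.013824
UUDUUD: Ā=93.0437, payoff=20.1137, prob=0.020736
DDUUUD: Ā=74.3748, payoff=1.4448, prob=0.013824
UDUUUD: Ā=90.3694, payoff=17.4394, prob=0.020736
DUUUUD: Ā=88.0027, payoff=15.0727, prob=0.020736
UUUUUD: Ā=106.9280, payoff=33.9980, prob=0.031104
DDDDDU: Ā=57.1446, payoff=0.0000, prob=0.006144
UDDDDU: Ā=69.4338, payoff=0.0000, prob=0.009216
DUDDDU: Ā=67.0672, payoff=0.0000, prob=0.009216
UUDDDU: Ā=81.4902, payoff=8.5602, prob=0.013824
DDUDDU: Ā=64.8662, payoff=0.0000, prob=0.009216
UDUDDU: Ā=78.8159, payoff=5.8859, prob=0.013824
DUUDDU: Ā=76.4492, payoff=3.5192, prob=0.013824
UUUDDU: Ā=92.8899, payoff=19.9599, prob=0.020736
DDDUDU: Ā=62.8192, payoff=0.0000, prob=0.009216
UDDUDU: Ā=76.3287, payoff=3.3987, prob=0.013824
DUDUDU: Ā=73.9621, payoff=1.0321, prob=0.013824
UUDUDU: Ā=89.8679, payoff=16.9379, prob=0.020736
DDUUDU: Ā=71.7611, payoff=0.0000, prob=0.013824
UDUUDU: Ā=87.1936, payoff=14.2636, prob=0.020736
DUUUDU: Ā=84.8269, payoff=11.8969, prob=0.020736
UUUUDU: Ā=103.0692, payoff=30.1392, prob=0.031104
DDDDUU: Ā=60.9156, payoff=0.0000, prob=0.009216
UDDDUU: Ā=74.0157, payoff=1.0857, prob=0.013824
DUDDUU: Ā=71.6490, payoff=0.0000, prob=0.013824
UUDDUU: Ā=87.0574, payoff=14.1274, prob=0.020736
DDUDUU: Ā=69.4480, payoff=0.0000, prob=0.013824
UDUDUU: Ā=84.3831, payoff=11.4531, prob=0.020736
DUUDUU: Ā=82.0164, payoff=9.0864, prob=0.020736
UUUDUU: Ā=99.6544, payoff=26.7244, prob=0.031104
DDDUUU: Ā=67.4011, payoff=0.0000, prob=0.013824
UDDUUU: Ā=81.8960, payoff=8.9660, prob=0.020736
DUDUUU: Ā=79.5293, payoff=6.5993, prob=0.020736
UUDUUU: Ā=96.6324, payoff=23.7024, prob=0.031104
DDUUUU: Ā=77.3283, payoff=4.3983, prob=0.020736
UDUUUU: Ā=93.9580, payoff=21.0280, prob=0.031104
DUUUUU: Ā=91.5914, payoff=18.6614, prob=0.031104
UUUUUU: Ā=111.2884, payoff=38.3584, prob=0.046656
Price = Σ prob·payoff / R^6 = 12.800017 / 1.340096 = 9.5516

price = 9.5516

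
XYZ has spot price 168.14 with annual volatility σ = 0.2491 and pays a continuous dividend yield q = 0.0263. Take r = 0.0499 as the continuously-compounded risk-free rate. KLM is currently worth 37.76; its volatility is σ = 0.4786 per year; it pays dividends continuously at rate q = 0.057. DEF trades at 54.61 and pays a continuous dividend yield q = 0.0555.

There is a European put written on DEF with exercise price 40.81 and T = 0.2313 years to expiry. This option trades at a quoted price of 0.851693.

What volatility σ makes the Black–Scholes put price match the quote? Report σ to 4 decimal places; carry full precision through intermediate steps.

At σ = 0.5508 the Black–Scholes value reproduces the quote:
σ√T = 0.5508·√0.2313 = 0.264900
d₁ = (ln(S/K) + (r−q+σ²/2)T) / (σ√T) = (ln(54.61/40.81) + (0.0499−0.0555+0.5508²/2)·0.2313) / 0.264900 = (0.291290 + 0.033791) / 0.264900 = 1.227183
d₂ = d₁ − σ√T = 1.227183 − 0.264900 = 0.962283
e^{−rT} = 0.988524
e^{−qT} = 0.987245
N(−d₁) = 0.109877,  N(−d₂) = 0.167954
V = K·e^{−rT}·N(−d₂) − S·e^{−qT}·N(−d₁) = 6.775537 − 5.923845 = 0.851693 (matching the quote); vega is positive throughout, so no other σ reproduces this price

sigma = 0.5508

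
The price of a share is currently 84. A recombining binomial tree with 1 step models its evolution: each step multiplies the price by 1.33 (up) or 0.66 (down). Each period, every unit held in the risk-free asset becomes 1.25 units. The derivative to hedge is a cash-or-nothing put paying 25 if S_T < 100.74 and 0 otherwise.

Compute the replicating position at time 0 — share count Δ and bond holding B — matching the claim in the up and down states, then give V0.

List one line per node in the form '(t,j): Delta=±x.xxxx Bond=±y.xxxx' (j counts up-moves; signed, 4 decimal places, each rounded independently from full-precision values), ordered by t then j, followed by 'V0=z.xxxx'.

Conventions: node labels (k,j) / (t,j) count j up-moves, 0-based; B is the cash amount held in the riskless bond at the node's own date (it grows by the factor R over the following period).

(0,0): Delta=-0.4442 Bond=39.7015
V0=2.3881

The replicating-portfolio and risk-neutral prices coincide; use p* = (1.25−0.66)/(1.33−0.66) = 0.8806 for the latter.
Payoffs at expiry: V(1,0)=25.0000, V(1,1)=0.0000
(0,0): S=84.0000. Δ = (V_up−V_dn)/(S_up−S_dn) = (0.0000−25.0000)/(111.7200−55.4400) = -0.4442. V = [p*·0.0000 + (1−p*)·25.0000]/1.25 = 2.3881. B = V − Δ·S = 39.7015.
Check: Δ(0,0)·S0 + B(0,0) = 2.3881 = V0.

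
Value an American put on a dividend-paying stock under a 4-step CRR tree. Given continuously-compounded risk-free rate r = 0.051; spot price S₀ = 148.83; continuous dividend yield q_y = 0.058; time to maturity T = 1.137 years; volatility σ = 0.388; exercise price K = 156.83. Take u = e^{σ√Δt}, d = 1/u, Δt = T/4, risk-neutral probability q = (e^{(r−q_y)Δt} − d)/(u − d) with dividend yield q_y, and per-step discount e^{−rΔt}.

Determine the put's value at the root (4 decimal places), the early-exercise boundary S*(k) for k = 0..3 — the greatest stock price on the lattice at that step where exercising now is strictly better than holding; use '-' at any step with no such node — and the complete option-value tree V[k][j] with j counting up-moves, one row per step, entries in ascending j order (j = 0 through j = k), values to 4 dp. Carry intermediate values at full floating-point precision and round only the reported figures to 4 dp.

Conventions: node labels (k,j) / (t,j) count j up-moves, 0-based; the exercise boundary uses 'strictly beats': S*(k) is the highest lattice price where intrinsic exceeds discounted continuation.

Δt=0.28425, u=1.22981, d=0.81313, q=0.44370, disc=e^(-rΔt)=0.98561
k=4 terminal: V=max(K-S,0) → 91.7671 58.4262 8.0000 0.0000 0.0000
k=3: j=0 S=80.0152 intr=76.8148 cont=75.8660 V=76.8148[EX]; j=1 S=121.0183 intr=35.8117 cont=35.5333 V=35.8117[EX]; j=2 S=183.0332 intr=0.0000 cont=4.3864 V=4.3864[hold]; j=3 S=276.8269 intr=0.0000 cont=0.0000 V=0.0000[hold]  S*(3)=121.0183
k=2: j=0 S=98.4038 intr=58.4262 cont=57.7781 V=58.4262[EX]; j=1 S=148.8300 intr=8.0000 cont=21.5536 V=21.5536[hold]; j=2 S=225.0967 intr=0.0000 cont=2.4050 V=2.4050[hold]  S*(2)=98.4038
k=1: j=0 S=121.0183 intr=35.8117 cont=41.4605 V=41.4605[hold]; j=1 S=183.0332 intr=0.0000 cont=12.8695 V=12.8695[hold]  S*(1)=-
k=0: j=0 S=148.8300 intr=8.0000 cont=28.3606 V=28.3606[hold]  S*(0)=-

price = 28.3606
boundary = - - 98.4038 121.0183
tree:
28.3606
41.4605 12.8695
58.4262 21.5536 2.4050
76.8148 35.8117 4.3864 0.0000
91.7671 58.4262 8.0000 0.0000 0.0000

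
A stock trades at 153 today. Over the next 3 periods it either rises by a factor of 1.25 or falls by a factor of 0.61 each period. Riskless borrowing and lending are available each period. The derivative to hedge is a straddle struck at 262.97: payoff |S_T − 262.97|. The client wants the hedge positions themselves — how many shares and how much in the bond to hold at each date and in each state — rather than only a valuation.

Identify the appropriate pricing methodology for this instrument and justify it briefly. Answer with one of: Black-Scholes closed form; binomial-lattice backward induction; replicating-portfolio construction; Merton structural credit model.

Key observation: what is demanded is not a single number but the (Δ, B) position at each node of the 1.25/0.61 tree starting at 153; constructing those positions is the replicating-portfolio method.

framework: replicating-portfolio construction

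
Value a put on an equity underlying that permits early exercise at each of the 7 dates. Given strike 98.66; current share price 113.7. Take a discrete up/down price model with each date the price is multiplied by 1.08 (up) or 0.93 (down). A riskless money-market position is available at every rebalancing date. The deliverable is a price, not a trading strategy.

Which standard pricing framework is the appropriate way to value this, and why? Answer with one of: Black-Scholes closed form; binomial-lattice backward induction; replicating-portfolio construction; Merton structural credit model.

Key observation: an American put (K = 98.66, S₀ = 113.7) on a 7-date tree has no closed form — the optimal stopping decision is embedded and must be resolved recursively from expiry.

framework: binomial-lattice backward induction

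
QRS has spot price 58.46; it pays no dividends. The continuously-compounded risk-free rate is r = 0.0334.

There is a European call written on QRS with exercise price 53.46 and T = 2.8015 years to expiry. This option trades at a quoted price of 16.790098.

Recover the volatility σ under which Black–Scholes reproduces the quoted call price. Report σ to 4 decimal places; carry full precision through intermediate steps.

At σ = 0.3186 the Black–Scholes value reproduces the quote:
σ√T = 0.3186·√2.8015 = 0.533263
d₁ = (ln(S/K) + (r+σ²/2)T) / (σ√T) = (ln(58.46/53.46) + (0.0334+0.3186²/2)·2.8015) / 0.533263 = (0.089409 + 0.235755) / 0.533263 = 0.609763
d₂ = d₁ − σ√T = 0.609763 − 0.533263 = 0.076500
e^{−rT} = 0.910674
N(d₁) = 0.728990,  N(d₂) = 0.530489
V = S·N(d₁) − K·e^{−rT}·N(d₂) = 42.616785 − 25.826687 = 16.790098 (equal to the quote); since ∂V/∂σ > 0 for all σ, the implied volatility is unique

sigma = 0.3186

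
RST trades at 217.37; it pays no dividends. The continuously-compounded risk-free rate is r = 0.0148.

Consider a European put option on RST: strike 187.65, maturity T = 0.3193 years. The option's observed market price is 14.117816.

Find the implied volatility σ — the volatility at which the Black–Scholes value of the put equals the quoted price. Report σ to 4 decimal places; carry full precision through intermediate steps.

At σ = 0.5894 the Black–Scholes value reproduces the quote:
σ√T = 0.5894·√0.3193 = 0.333050
d₁ = (ln(S/K) + (r+σ²/2)T) / (σ√T) = (ln(217.37/187.65) + (0.0148+0.5894²/2)·0.3193) / 0.333050 = (0.147022 + 0.060187) / 0.333050 = 0.622156
d₂ = d₁ − σ√T = 0.622156 − 0.333050 = 0.289106
e^{−rT} = 0.995286
N(−d₁) = 0.266920,  N(−d₂) = 0.386250
V = K·e^{−rT}·N(−d₂) − S·N(−d₁) = 72.138108 − 58.020292 = 14.117816 (the observed quote) — the price is monotone increasing in volatility, hence this σ is the only solution

sigma = 0.5894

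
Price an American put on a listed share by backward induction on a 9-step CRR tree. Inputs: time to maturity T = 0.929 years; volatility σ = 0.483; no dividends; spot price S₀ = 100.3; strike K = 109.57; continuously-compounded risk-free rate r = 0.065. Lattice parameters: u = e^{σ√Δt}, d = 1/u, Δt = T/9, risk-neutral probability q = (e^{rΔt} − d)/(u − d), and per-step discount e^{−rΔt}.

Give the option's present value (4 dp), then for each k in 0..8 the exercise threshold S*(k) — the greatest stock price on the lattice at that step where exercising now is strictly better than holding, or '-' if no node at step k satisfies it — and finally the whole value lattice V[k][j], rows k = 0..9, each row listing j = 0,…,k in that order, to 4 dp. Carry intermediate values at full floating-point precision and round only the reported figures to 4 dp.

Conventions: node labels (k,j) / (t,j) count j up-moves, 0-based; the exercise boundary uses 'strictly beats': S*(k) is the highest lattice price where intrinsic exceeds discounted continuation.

Δt=0.10322  u=1.16787  d=0.85626  q=0.48289  discount=0.99331
step 9 (expiry): payoffs max(K−S,0) = 84.7524 75.7210 63.4028 46.6019 23.6870 0.0000 0.0000 0.0000 0.0000 0.0000
step 8: (k=8,j=0): S=28.9836, K−S=80.5864, hold=79.8537 ⇒ V=80.5864 exercise | (k=8,j=1): S=39.5312, K−S=70.0388, hold=69.3061 ⇒ V=70.0388 exercise | (k=8,j=2): S=53.9171, K−S=55.6529, hold=54.9202 ⇒ V=55.6529 exercise | (k=8,j=3): S=73.5384, K−S=36.0316, hold=35.2989 ⇒ V=36.0316 exercise | (k=8,j=4): S=100.3000, K−S=9.2700, hold=12.1669 ⇒ V=12.1669 continue | (k=8,j=5): S=136.8006, K−S=0.0000, hold=0.0000 ⇒ V=0.0000 continue | (k=8,j=6): S=186.5842, K−S=0.0000, hold=0.0000 ⇒ V=0.0000 continue | (k=8,j=7): S=254.4849, K−S=0.0000, hold=0.0000 ⇒ V=0.0000 continue | (k=8,j=8): S=347.0955, K−S=0.0000, hold=0.0000 ⇒ V=0.0000 continue  boundary S*=73.5384
step 7: (k=7,j=0): S=33.8490, K−S=75.7210, hold=74.9883 ⇒ V=75.7210 exercise | (k=7,j=1): S=46.1672, K−S=63.4028, hold=62.6701 ⇒ V=63.4028 exercise | (k=7,j=2): S=62.9681, K−S=46.6019, hold=45.8692 ⇒ V=46.6019 exercise | (k=7,j=3): S=85.8830, K−S=23.6870, hold=24.3438 ⇒ V=24.3438 continue | (k=7,j=4): S=117.1371, K−S=0.0000, hold=6.2496 ⇒ V=6.2496 continue | (k=7,j=5): S=159.7649, K−S=0.0000, hold=0.0000 ⇒ V=0.0000 continue | (k=7,j=6): S=217.9056, K−S=0.0000, hold=0.0000 ⇒ V=0.0000 continue | (k=7,j=7): S=297.2046, K−S=0.0000, hold=0.0000 ⇒ V=0.0000 continue  boundary S*=62.9681
step 6: (k=6,j=0): S=39.5312, K−S=70.0388, hold=69.3061 ⇒ V=70.0388 exercise | (k=6,j=1): S=53.9171, K−S=55.6529, hold=54.9202 ⇒ V=55.6529 exercise | (k=6,j=2): S=73.5384, K−S=36.0316, hold=35.6140 ⇒ V=36.0316 exercise | (k=6,j=3): S=100.3000, K−S=9.2700, hold=15.5020 ⇒ V=15.5020 continue | (k=6,j=4): S=136.8006, K−S=0.0000, hold=3.2101 ⇒ V=3.2101 continue | (k=6,j=5): S=186.5842, K−S=0.0000, hold=0.0000 ⇒ V=0.0000 continue | (k=6,j=6): S=254.4849, K−S=0.0000, hold=0.0000 ⇒ V=0.0000 continue  boundary S*=73.5384
step 5: (k=5,j=0): S=46.1672, K−S=63.4028, hold=62.6701 ⇒ V=63.4028 exercise | (k=5,j=1): S=62.9681, K−S=46.6019, hold=45.8692 ⇒ V=46.6019 exercise | (k=5,j=2): S=85.8830, K−S=23.6870, hold=25.9435 ⇒ V=25.9435 continue | (k=5,j=3): S=117.1371, K−S=0.0000, hold=9.5024 ⇒ V=9.5024 continue | (k=5,j=4): S=159.7649, K−S=0.0000, hold=1.6489 ⇒ V=1.6489 continue | (k=5,j=5): S=217.9056, K−S=0.0000, hold=0.0000 ⇒ V=0.0000 continue  boundary S*=62.9681
step 4: (k=4,j=0): S=53.9171, K−S=55.6529, hold=54.9202 ⇒ V=55.6529 exercise | (k=4,j=1): S=73.5384, K−S=36.0316, hold=36.3813 ⇒ V=36.3813 continue | (k=4,j=2): S=100.3000, K−S=9.2700, hold=17.8839 ⇒ V=17.8839 continue | (k=4,j=3): S=136.8006, K−S=0.0000, hold=5.6719 ⇒ V=5.6719 continue | (k=4,j=4): S=186.5842, K−S=0.0000, hold=0.8470 ⇒ V=0.8470 continue  boundary S*=53.9171
step 3: (k=3,j=0): S=62.9681, K−S=46.6019, hold=46.0370 ⇒ V=46.6019 exercise | (k=3,j=1): S=85.8830, K−S=23.6870, hold=27.2656 ⇒ V=27.2656 continue | (k=3,j=2): S=117.1371, K−S=0.0000, hold=11.9067 ⇒ V=11.9067 continue | (k=3,j=3): S=159.7649, K−S=0.0000, hold=3.3196 ⇒ V=3.3196 continue  boundary S*=62.9681
step 2: (k=2,j=0): S=73.5384, K−S=36.0316, hold=37.0155 ⇒ V=37.0155 continue | (k=2,j=1): S=100.3000, K−S=9.2700, hold=19.7163 ⇒ V=19.7163 continue | (k=2,j=2): S=136.8006, K−S=0.0000, hold=7.7082 ⇒ V=7.7082 continue  boundary S*=-
step 1: (k=1,j=0): S=85.8830, K−S=23.6870, hold=28.4703 ⇒ V=28.4703 continue | (k=1,j=1): S=117.1371, K−S=0.0000, hold=13.8247 ⇒ V=13.8247 continue  boundary S*=-
step 0: (k=0,j=0): S=100.3000, K−S=9.2700, hold=21.2550 ⇒ V=21.2550 continue  boundary S*=-

price = 21.2550
boundary = - - - 62.9681 53.9171 62.9681 73.5384 62.9681 73.5384
tree:
21.2550
28.4703 13.8247
37.0155 19.7163 7.7082
46.6019 27.2656 11.9067 3.3196
55.6529 36.3813 17.8839 5.6719 0.8470
63.4028 46.6019 25.9435 9.5024 1.6489 0.0000
70.0388 55.6529 36.0316 15.5020 3.2101 0.0000 0.0000
75.7210 63.4028 46.6019 24.3438 6.2496 0.0000 0.0000 0.0000
80.5864 70.0388 55.6529 36.0316 12.1669 0.0000 0.0000 0.0000 0.0000
84.7524 75.7210 63.4028 46.6019 23.6870 0.0000 0.0000 0.0000 0.0000 0.0000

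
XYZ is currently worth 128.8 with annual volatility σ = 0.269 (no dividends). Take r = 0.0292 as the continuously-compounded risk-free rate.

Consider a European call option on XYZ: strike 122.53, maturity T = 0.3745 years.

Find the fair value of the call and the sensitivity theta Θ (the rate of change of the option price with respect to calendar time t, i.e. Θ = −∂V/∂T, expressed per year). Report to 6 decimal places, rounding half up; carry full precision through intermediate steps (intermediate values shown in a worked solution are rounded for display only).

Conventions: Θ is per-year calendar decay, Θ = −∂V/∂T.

price = 12.553379
Θ = -12.366718

σ√T = 0.269·√0.3745 = 0.164618
d₁ = (ln(S/K) + (r+σ²/2)T) / (σ√T) = (ln(128.8/122.53) + (0.0292+0.269²/2)·0.3745) / 0.164618 = (0.049905 + 0.024485) / 0.164618 = 0.451893
d₂ = d₁ − σ√T = 0.451893 − 0.164618 = 0.287275
e^{−rT} = 0.989124
N(d₁) = 0.674327,  N(d₂) = 0.613049
Call price V = S·N(d₁) − K·e^{−rT}·N(d₂) = 86.853325 − 74.299947 = 12.553379
φ(d₁) = (1/√(2π))·e^{−d₁²/2} = 0.360219
Θ = −S·φ(d₁)·σ/(2√T) − r·K·e^{−rT}·N(d₂) = −10.197159 − 2.169558 = -12.366718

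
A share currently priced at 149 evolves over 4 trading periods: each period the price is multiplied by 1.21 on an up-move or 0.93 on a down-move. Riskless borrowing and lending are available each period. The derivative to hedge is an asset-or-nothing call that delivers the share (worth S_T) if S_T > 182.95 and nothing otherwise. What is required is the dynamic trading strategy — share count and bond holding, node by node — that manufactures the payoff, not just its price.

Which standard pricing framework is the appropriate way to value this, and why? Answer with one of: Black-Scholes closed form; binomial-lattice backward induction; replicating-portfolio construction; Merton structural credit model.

framework: replicating-portfolio construction

Key observation: what is demanded is not a single number but the (Δ, B) position at each node of the 1.21/0.93 tree starting at 149; constructing those positions is the replicating-portfolio method.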